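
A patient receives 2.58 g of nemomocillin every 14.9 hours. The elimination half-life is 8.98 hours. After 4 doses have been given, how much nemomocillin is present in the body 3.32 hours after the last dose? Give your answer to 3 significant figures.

2.89 g

The 4 doses were given 48.02, 33.12, 18.22, 3.32 hours ago.
Total = 2.58·(1/2)^(48.02/8.98) + 2.58·(1/2)^(33.12/8.98) + 2.58·(1/2)^(18.22/8.98) + 2.58·(1/2)^(3.32/8.98)
      = 0.063369 + 0.20015 + 0.63218 + 1.9968 ≈ 2.8925 g.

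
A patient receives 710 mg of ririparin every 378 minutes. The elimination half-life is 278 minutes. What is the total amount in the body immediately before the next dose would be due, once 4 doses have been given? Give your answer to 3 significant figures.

443 mg

The 4 doses were given 1512, 1134, 756, 378 minutes ago.
Total = 710·(1/2)^(1512/278) + 710·(1/2)^(1134/278) + 710·(1/2)^(756/278) + 710·(1/2)^(378/278)
      = 16.368 + 42.006 + 107.8 + 276.66 ≈ 442.84 mg.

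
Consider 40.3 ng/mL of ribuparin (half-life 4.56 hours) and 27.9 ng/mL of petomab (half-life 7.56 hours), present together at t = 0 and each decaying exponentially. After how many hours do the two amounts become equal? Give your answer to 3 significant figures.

Set 40.3·(1/2)^(t/4.56) = 27.9·(1/2)^(t/7.56).
Taking log₂: log₂(40.3/27.9) = t·(1/4.56 − 1/7.56).
log₂(1.4444) = 0.53051; 1/4.56 − 1/7.56 = 0.087023.
t = 0.53051 / 0.087023 ≈ 6.0963 hours.

6.10 hours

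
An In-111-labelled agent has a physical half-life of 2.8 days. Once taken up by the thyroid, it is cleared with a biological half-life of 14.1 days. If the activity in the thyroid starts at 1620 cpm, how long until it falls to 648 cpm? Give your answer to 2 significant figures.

1/t_eff = 1/t_phys + 1/t_biol = 1/2.8 + 1/14.1 = 0.42806 per day.
t_eff = 2.8 × 14.1 / (2.8 + 14.1) ≈ 2.3361 days.
n = log₂(1620/648) ≈ 1.3219; t = 1.3219 × 2.3361 ≈ 3.0881 days.

3.1 days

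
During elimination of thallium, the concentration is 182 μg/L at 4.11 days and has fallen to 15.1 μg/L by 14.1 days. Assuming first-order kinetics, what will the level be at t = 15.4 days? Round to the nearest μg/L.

Over Δt = 14.1 − 4.11 = 9.99 days, the level fell by a factor of 182/15.1 ≈ 12.053.
n = log₂(12.053) ≈ 3.5913 half-lives, so t½ = 9.99/3.5913 ≈ 2.7817 days.
From t = 14.1 to t = 15.4: 15.1 × (1/2)^((15.4−14.1)/2.7817) ≈ 10.922 μg/L.

11 μg/L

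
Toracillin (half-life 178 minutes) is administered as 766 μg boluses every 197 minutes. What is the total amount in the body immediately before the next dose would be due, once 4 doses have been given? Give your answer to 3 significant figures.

633 μg

The 4 doses were given 788, 591, 394, 197 minutes ago.
Total = 766·(1/2)^(788/178) + 766·(1/2)^(591/178) + 766·(1/2)^(394/178) + 766·(1/2)^(197/178)
      = 35.611 + 76.69 + 165.16 + 355.69 ≈ 633.15 μg.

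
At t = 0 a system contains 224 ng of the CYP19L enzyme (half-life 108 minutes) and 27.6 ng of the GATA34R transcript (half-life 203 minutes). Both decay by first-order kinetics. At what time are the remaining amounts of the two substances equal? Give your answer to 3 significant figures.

697 minutes

Set 224·(1/2)^(t/108) = 27.6·(1/2)^(t/203).
Taking log₂: log₂(224/27.6) = t·(1/108 − 1/203).
log₂(8.1159) = 3.0208; 1/108 − 1/203 = 0.0043332.
t = 3.0208 / 0.0043332 ≈ 697.13 minutes.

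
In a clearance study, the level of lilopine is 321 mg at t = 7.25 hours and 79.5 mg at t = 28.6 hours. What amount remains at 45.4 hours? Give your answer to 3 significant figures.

Over Δt = 28.6 − 7.25 = 21.35 hours, the level fell by a factor of 321/79.5 ≈ 4.0377.
n = log₂(4.0377) ≈ 2.0135 half-lives, so t½ = 21.35/2.0135 ≈ 10.603 hours.
From t = 28.6 to t = 45.4: 79.5 × (1/2)^((45.4−28.6)/10.603) ≈ 26.51 mg.

26.5 mg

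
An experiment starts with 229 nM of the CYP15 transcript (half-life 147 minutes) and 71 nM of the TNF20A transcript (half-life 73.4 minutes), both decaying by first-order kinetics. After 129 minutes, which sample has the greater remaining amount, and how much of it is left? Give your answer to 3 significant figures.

CYP15 transcript: 229 × (1/2)^0.87755 ≈ 124.64 nM.
TNF20A transcript: 71 × (1/2)^1.7575 ≈ 20.999 nM.
CYP15 transcript has more remaining, at ≈ 124.64 nM.

CYP15 transcript, 125 nM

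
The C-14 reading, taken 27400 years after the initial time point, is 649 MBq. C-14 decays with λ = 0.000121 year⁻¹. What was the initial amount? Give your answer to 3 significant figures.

17900 MBq

t½ = ln 2 / λ = 0.69315 / 0.000121 ≈ 5728.5 years.
Number of half-lives elapsed: n = 27400/5728.5 ≈ 4.7831.
A₀ = A × 2^n = 649 × 2^4.7831 = 649 × 27.533 ≈ 17869 MBq.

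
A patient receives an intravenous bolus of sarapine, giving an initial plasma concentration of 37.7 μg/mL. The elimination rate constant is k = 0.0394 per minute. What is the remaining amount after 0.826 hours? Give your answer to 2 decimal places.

5.35 μg/mL

t½ = ln 2 / k = 0.69315 / 0.0394 ≈ 17.593 minutes.
Convert the elapsed time: 0.826 hours = 49.56 minutes.
Number of half-lives: n = 49.56/17.593 ≈ 2.8171.
Remaining = 37.7 × (1/2)^2.8171 = 37.7 × 0.1419 ≈ 5.3495 μg/mL.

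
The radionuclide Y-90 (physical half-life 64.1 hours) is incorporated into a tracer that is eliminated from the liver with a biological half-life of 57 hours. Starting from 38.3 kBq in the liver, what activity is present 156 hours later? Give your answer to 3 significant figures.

1/t_eff = 1/t_phys + 1/t_biol = 1/64.1 + 1/57 = 0.033144 per hour.
t_eff = 64.1 × 57 / (64.1 + 57) ≈ 30.171 hours.
Remaining = 38.3 × (1/2)^(156/30.171) = 38.3 × (1/2)^5.1705 ≈ 1.0634 kBq.

1.06 kBq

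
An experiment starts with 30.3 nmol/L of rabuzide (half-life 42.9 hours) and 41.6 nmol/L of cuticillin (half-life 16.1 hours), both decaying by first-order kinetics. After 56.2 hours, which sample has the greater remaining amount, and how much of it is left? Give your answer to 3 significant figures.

rabuzide, 12.2 nmol/L

rabuzide: 30.3 × (1/2)^1.31 ≈ 12.22 nmol/L.
cuticillin: 41.6 × (1/2)^3.4907 ≈ 3.7008 nmol/L.
Rabuzide has more remaining, at ≈ 12.22 nmol/L.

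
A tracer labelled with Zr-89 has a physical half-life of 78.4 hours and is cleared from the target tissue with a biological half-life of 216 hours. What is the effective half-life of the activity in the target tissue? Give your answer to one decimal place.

1/t_eff = 1/t_phys + 1/t_biol = 1/78.4 + 1/216 = 0.017385 per hour.
t_eff = 78.4 × 216 / (78.4 + 216) ≈ 57.522 hours.

57.5 hours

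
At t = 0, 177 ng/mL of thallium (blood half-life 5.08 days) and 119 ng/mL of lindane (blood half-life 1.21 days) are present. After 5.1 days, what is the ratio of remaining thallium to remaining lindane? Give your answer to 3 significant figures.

13.8

thallium: 177 × (1/2)^(5.1/5.08) = 177 × (1/2)^1.0039 ≈ 88.259 ng/mL.
lindane: 119 × (1/2)^(5.1/1.21) = 119 × (1/2)^4.2149 ≈ 6.4083 ng/mL.
Ratio ≈ 88.259 / 6.4083 ≈ 13.773.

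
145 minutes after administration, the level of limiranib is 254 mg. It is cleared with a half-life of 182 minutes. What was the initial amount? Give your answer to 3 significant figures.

Number of half-lives elapsed: n = 145/182 ≈ 0.7967.
A₀ = A × 2^n = 254 × 2^0.7967 = 254 × 1.7371 ≈ 441.23 mg.

441 mg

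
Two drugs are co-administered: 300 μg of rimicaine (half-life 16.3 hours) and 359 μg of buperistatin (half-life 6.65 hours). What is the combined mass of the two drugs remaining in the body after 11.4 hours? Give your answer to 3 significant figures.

294 μg

rimicaine: 300 × (1/2)^(11.4/16.3) = 300 × (1/2)^0.69939 ≈ 184.75 μg.
buperistatin: 359 × (1/2)^(11.4/6.65) = 359 × (1/2)^1.7143 ≈ 109.41 μg.
Total = 184.75 + 109.41 ≈ 294.16 μg.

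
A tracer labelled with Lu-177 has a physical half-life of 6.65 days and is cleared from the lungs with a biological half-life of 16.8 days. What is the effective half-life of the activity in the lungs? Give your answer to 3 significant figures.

1/t_eff = 1/t_phys + 1/t_biol = 1/6.65 + 1/16.8 = 0.2099 per day.
t_eff = 6.65 × 16.8 / (6.65 + 16.8) ≈ 4.7642 days.

4.76 days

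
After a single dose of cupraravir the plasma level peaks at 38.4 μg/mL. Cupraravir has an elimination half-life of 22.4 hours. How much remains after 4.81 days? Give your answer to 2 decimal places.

Convert the elapsed time: 4.81 days = 115.44 hours.
Number of half-lives: n = 115.44/22.4 ≈ 5.1536.
Remaining = 38.4 × (1/2)^5.1536 = 38.4 × 0.028094 ≈ 1.0788 μg/mL.

1.08 μg/mL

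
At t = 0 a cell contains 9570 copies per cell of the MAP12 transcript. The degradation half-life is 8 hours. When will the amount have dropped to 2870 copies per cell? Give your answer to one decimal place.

Fraction remaining = 2870/9570 ≈ 0.2999.
n = log₂(9570/2870) = ln(3.3345)/ln 2 ≈ 1.7375 half-lives.
t = n × t½ = 1.7375 × 8 ≈ 13.9 hours.

13.9 hours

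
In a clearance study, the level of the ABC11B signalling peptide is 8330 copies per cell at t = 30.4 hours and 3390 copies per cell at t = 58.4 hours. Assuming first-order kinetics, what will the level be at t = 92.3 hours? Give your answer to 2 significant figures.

1100 copies per cell

Over Δt = 58.4 − 30.4 = 28 hours, the level fell by a factor of 8330/3390 ≈ 2.4572.
n = log₂(2.4572) ≈ 1.297 half-lives, so t½ = 28/1.297 ≈ 21.588 hours.
From t = 58.4 to t = 92.3: 3390 × (1/2)^((92.3−58.4)/21.588) ≈ 1141.5 copies per cell.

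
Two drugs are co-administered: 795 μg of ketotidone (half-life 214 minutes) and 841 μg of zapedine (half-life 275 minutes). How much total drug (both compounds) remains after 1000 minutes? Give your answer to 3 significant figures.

ketotidone: 795 × (1/2)^(1000/214) = 795 × (1/2)^4.6729 ≈ 31.166 μg.
zapedine: 841 × (1/2)^(1000/275) = 841 × (1/2)^3.6364 ≈ 67.63 μg.
Total = 31.166 + 67.63 ≈ 98.797 μg.

98.8 μg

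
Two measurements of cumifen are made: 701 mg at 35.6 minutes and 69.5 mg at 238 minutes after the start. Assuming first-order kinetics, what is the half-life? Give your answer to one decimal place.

60.7 minutes

Over Δt = 238 − 35.6 = 202.4 minutes, the level fell by a factor of 701/69.5 ≈ 10.086.
n = log₂(10.086) ≈ 3.3343 half-lives, so t½ = 202.4/3.3343 ≈ 60.702 minutes.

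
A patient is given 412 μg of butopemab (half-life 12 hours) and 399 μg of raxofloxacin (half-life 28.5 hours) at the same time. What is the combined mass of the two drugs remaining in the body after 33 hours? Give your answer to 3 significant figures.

240 μg

butopemab: 412 × (1/2)^(33/12) = 412 × (1/2)^2.75 ≈ 61.244 μg.
raxofloxacin: 399 × (1/2)^(33/28.5) = 399 × (1/2)^1.1579 ≈ 178.82 μg.
Total = 61.244 + 178.82 ≈ 240.06 μg.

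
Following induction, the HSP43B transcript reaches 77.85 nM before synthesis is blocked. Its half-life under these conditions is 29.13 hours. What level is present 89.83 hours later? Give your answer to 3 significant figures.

9.18 nM

Number of half-lives: n = 89.83/29.13 ≈ 3.0838.
Remaining = 77.85 × (1/2)^3.0838 = 77.85 × 0.11795 ≈ 9.1823 nM.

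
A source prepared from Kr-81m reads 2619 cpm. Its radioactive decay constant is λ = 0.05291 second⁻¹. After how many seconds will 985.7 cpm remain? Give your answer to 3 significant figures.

18.5 seconds

t½ = ln 2 / λ = 0.69315 / 0.05291 ≈ 13.1 seconds.
Fraction remaining = 985.7/2619 ≈ 0.37637.
n = log₂(2619/985.7) = ln(2.657)/ln 2 ≈ 1.4098 half-lives.
t = n × t½ = 1.4098 × 13.1 ≈ 18.469 seconds.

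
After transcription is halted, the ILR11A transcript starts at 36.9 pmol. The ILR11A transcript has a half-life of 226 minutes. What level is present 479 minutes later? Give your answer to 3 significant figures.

8.49 pmol

Number of half-lives: n = 479/226 ≈ 2.1195.
Remaining = 36.9 × (1/2)^2.1195 = 36.9 × 0.23013 ≈ 8.4919 pmol.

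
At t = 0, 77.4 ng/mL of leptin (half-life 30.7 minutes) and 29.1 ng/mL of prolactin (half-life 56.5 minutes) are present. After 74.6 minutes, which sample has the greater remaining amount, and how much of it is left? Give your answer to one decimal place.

leptin: 77.4 × (1/2)^2.43 ≈ 14.363 ng/mL.
prolactin: 29.1 × (1/2)^1.3204 ≈ 11.653 ng/mL.
Leptin has more remaining, at ≈ 14.363 ng/mL.

leptin, 14.4 ng/mL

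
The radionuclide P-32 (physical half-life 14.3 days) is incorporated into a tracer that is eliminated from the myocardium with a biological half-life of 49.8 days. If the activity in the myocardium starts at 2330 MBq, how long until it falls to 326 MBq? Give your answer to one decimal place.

31.5 days

1/t_eff = 1/t_phys + 1/t_biol = 1/14.3 + 1/49.8 = 0.09001 per day.
t_eff = 14.3 × 49.8 / (14.3 + 49.8) ≈ 11.11 days.
n = log₂(2330/326) ≈ 2.8374; t = 2.8374 × 11.11 ≈ 31.523 days.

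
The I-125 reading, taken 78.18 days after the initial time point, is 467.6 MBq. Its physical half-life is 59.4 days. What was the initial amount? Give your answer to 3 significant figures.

1160 MBq

Number of half-lives elapsed: n = 78.18/59.4 ≈ 1.3162.
A₀ = A × 2^n = 467.6 × 2^1.3162 = 467.6 × 2.49 ≈ 1164.3 MBq.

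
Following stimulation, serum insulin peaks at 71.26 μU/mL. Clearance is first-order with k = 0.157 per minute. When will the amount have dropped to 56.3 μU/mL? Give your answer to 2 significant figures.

t½ = ln 2 / k = 0.69315 / 0.157 ≈ 4.415 minutes.
Fraction remaining = 56.3/71.26 ≈ 0.79006.
n = log₂(71.26/56.3) = ln(1.2657)/ln 2 ≈ 0.33996 half-lives.
t = n × t½ = 0.33996 × 4.415 ≈ 1.5009 minutes.

1.5 minutes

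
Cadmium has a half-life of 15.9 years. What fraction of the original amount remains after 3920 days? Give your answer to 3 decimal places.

0.626

3920 days = 10.7397 years.
n = 10.7397/15.9 ≈ 0.67545 half-lives.
Fraction remaining = (1/2)^0.67545 ≈ 0.62613.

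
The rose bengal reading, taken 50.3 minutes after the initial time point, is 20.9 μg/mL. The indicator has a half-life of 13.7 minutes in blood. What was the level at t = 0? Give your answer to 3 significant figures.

266 μg/mL

Number of half-lives elapsed: n = 50.3/13.7 ≈ 3.6715.
A₀ = A × 2^n = 20.9 × 2^3.6715 = 20.9 × 12.742 ≈ 266.31 μg/mL.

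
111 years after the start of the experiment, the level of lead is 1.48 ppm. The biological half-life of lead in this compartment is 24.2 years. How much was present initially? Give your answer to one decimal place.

Number of half-lives elapsed: n = 111/24.2 ≈ 4.5868.
A₀ = A × 2^n = 1.48 × 2^4.5868 = 1.48 × 24.03 ≈ 35.565 ppm.

35.6 ppm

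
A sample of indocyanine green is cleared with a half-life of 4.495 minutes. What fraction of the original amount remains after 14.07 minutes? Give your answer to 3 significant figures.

n = 14.07/4.495 ≈ 3.1301 half-lives.
Fraction remaining = (1/2)^3.1301 ≈ 0.11422.

0.114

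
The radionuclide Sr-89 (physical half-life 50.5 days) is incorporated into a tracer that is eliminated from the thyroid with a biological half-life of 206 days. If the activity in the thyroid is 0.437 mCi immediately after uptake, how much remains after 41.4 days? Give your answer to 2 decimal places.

1/t_eff = 1/t_phys + 1/t_biol = 1/50.5 + 1/206 = 0.024656 per day.
t_eff = 50.5 × 206 / (50.5 + 206) ≈ 40.558 days.
Remaining = 0.437 × (1/2)^(41.4/40.558) = 0.437 × (1/2)^1.0208 ≈ 0.21538 mCi.

0.22 mCi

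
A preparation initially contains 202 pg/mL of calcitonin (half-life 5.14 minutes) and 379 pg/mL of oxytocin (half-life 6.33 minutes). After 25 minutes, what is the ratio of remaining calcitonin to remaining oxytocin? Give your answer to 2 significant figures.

0.28

calcitonin: 202 × (1/2)^(25/5.14) = 202 × (1/2)^4.8638 ≈ 6.9374 pg/mL.
oxytocin: 379 × (1/2)^(25/6.33) = 379 × (1/2)^3.9494 ≈ 24.532 pg/mL.
Ratio ≈ 6.9374 / 24.532 ≈ 0.28279.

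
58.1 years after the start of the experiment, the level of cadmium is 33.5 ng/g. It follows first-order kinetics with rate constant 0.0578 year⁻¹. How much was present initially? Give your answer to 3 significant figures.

t½ = ln 2 / λ = 0.69315 / 0.0578 ≈ 11.992 years.
Number of half-lives elapsed: n = 58.1/11.992 ≈ 4.8448.
A₀ = A × 2^n = 33.5 × 2^4.8448 = 33.5 × 28.737 ≈ 962.68 ng/g.

963 ng/g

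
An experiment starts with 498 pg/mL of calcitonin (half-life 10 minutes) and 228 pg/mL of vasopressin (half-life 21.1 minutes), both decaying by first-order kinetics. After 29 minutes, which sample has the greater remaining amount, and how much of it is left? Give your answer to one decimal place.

calcitonin: 498 × (1/2)^2.9 ≈ 66.718 pg/mL.
vasopressin: 228 × (1/2)^1.3744 ≈ 87.942 pg/mL.
Vasopressin has more remaining, at ≈ 87.942 pg/mL.

vasopressin, 87.9 pg/mL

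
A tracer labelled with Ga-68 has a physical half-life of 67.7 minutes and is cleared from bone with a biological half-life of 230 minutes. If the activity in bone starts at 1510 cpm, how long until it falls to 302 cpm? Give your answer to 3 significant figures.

1/t_eff = 1/t_phys + 1/t_biol = 1/67.7 + 1/230 = 0.019119 per minute.
t_eff = 67.7 × 230 / (67.7 + 230) ≈ 52.304 minutes.
n = log₂(1510/302) ≈ 2.3219; t = 2.3219 × 52.304 ≈ 121.45 minutes.

121 minutes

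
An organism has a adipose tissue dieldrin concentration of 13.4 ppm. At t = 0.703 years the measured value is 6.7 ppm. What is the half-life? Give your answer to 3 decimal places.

0.703 years

A/A₀ = 6.7/13.4 ≈ 0.5.
n = log₂(2) ≈ 1 half-life elapsed in 0.703 years.
t½ = 0.703/1 ≈ 0.703 years.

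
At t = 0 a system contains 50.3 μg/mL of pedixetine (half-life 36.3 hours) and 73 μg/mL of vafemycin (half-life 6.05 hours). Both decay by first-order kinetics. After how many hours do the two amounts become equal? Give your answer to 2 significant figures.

3.9 hours

Set 50.3·(1/2)^(t/36.3) = 73·(1/2)^(t/6.05).
Taking log₂: log₂(50.3/73) = t·(1/36.3 − 1/6.05).
log₂(0.68904) = -0.53734; 1/36.3 − 1/6.05 = -0.13774.
t = -0.53734 / -0.13774 ≈ 3.9011 hours.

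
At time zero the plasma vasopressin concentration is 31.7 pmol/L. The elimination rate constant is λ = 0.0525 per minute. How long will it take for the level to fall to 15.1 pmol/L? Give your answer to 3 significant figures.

t½ = ln 2 / λ = 0.69315 / 0.0525 ≈ 13.203 minutes.
Fraction remaining = 15.1/31.7 ≈ 0.47634.
n = log₂(31.7/15.1) = ln(2.0993)/ln 2 ≈ 1.0699 half-lives.
t = n × t½ = 1.0699 × 13.203 ≈ 14.126 minutes.

14.1 minutes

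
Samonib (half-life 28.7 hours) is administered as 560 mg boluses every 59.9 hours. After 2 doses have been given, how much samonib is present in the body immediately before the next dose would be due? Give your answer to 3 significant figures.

The 2 doses were given 119.8, 59.9 hours ago.
Total = 560·(1/2)^(119.8/28.7) + 560·(1/2)^(59.9/28.7)
      = 31.019 + 131.8 ≈ 162.82 mg.

163 mg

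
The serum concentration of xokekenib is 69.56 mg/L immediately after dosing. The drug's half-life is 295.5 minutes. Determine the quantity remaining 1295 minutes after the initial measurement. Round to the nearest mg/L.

3 mg/L

Number of half-lives: n = 1295/295.5 ≈ 4.3824.
Remaining = 69.56 × (1/2)^4.3824 = 69.56 × 0.047947 ≈ 3.3352 mg/L.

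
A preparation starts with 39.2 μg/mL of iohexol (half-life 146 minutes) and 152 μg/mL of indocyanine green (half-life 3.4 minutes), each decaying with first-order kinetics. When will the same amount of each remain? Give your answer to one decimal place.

Set 39.2·(1/2)^(t/146) = 152·(1/2)^(t/3.4).
Taking log₂: log₂(39.2/152) = t·(1/146 − 1/3.4).
log₂(0.25789) = -1.9551; 1/146 − 1/3.4 = -0.28727.
t = -1.9551 / -0.28727 ≈ 6.806 minutes.

6.8 minutes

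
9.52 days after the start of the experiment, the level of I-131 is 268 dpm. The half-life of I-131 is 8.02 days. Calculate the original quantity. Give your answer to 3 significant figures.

610 dpm

Number of half-lives elapsed: n = 9.52/8.02 ≈ 1.187.
A₀ = A × 2^n = 268 × 2^1.187 = 268 × 2.2768 ≈ 610.19 dpm.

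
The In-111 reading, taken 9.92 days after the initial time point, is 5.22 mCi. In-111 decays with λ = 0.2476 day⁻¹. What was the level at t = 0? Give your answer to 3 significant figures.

t½ = ln 2 / λ = 0.69315 / 0.2476 ≈ 2.7995 days.
Number of half-lives elapsed: n = 9.92/2.7995 ≈ 3.5435.
A₀ = A × 2^n = 5.22 × 2^3.5435 = 5.22 × 11.66 ≈ 60.867 mCi.

60.9 mCi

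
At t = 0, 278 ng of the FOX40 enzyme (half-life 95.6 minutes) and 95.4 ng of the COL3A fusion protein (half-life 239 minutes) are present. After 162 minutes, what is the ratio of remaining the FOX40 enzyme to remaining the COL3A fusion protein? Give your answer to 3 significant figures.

FOX40 enzyme: 278 × (1/2)^(162/95.6) = 278 × (1/2)^1.6946 ≈ 85.888 ng.
COL3A fusion protein: 95.4 × (1/2)^(162/239) = 95.4 × (1/2)^0.67782 ≈ 59.635 ng.
Ratio ≈ 85.888 / 59.635 ≈ 1.4402.

1.44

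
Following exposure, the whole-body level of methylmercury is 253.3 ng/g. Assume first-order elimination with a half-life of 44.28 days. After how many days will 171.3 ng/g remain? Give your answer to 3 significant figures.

Fraction remaining = 171.3/253.3 ≈ 0.67627.
n = log₂(253.3/171.3) = ln(1.4787)/ln 2 ≈ 0.56432 half-lives.
t = n × t½ = 0.56432 × 44.28 ≈ 24.988 days.

25.0 days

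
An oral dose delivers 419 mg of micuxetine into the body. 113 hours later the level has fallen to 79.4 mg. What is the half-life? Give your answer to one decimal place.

47.1 hours

A/A₀ = 79.4/419 ≈ 0.1895.
n = log₂(5.2771) ≈ 2.3997 half-lives elapsed in 113 hours.
t½ = 113/2.3997 ≈ 47.088 hours.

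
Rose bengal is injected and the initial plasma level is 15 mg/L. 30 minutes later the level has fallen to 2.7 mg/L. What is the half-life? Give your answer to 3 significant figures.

12.1 minutes

A/A₀ = 2.7/15 ≈ 0.18.
n = log₂(5.5556) ≈ 2.4739 half-lives elapsed in 30 minutes.
t½ = 30/2.4739 ≈ 12.126 minutes.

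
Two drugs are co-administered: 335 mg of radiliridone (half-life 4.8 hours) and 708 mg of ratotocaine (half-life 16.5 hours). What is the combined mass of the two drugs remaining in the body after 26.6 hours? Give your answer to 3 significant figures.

239 mg

radiliridone: 335 × (1/2)^(26.6/4.8) = 335 × (1/2)^5.5417 ≈ 7.1918 mg.
ratotocaine: 708 × (1/2)^(26.6/16.5) = 708 × (1/2)^1.6121 ≈ 231.6 mg.
Total = 7.1918 + 231.6 ≈ 238.79 mg.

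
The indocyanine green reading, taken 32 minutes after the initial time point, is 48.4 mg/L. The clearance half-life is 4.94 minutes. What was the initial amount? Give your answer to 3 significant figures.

4310 mg/L

Number of half-lives elapsed: n = 32/4.94 ≈ 6.4777.
A₀ = A × 2^n = 48.4 × 2^6.4777 = 48.4 × 89.123 ≈ 4313.6 mg/L.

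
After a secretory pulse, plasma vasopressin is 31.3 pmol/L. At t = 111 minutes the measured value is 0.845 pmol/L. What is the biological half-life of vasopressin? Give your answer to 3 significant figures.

A/A₀ = 0.845/31.3 ≈ 0.026997.
n = log₂(37.041) ≈ 5.2111 half-lives elapsed in 111 minutes.
t½ = 111/5.2111 ≈ 21.301 minutes.

21.3 minutes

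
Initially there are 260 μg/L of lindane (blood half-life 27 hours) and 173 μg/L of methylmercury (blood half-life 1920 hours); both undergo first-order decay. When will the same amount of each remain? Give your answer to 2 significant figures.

Set 260·(1/2)^(t/27) = 173·(1/2)^(t/1920).
Taking log₂: log₂(260/173) = t·(1/27 − 1/1920).
log₂(1.5029) = 0.58774; 1/27 − 1/1920 = 0.036516.
t = 0.58774 / 0.036516 ≈ 16.095 hours.

16 hours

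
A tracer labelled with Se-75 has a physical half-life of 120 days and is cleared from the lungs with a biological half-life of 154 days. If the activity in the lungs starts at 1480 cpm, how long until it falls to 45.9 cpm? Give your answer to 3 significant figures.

338 days

1/t_eff = 1/t_phys + 1/t_biol = 1/120 + 1/154 = 0.014827 per day.
t_eff = 120 × 154 / (120 + 154) ≈ 67.445 days.
n = log₂(1480/45.9) ≈ 5.011; t = 5.011 × 67.445 ≈ 337.97 days.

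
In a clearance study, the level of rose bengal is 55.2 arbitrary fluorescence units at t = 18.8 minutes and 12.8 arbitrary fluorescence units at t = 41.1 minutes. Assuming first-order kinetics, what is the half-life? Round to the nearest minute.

Over Δt = 41.1 − 18.8 = 22.3 minutes, the level fell by a factor of 55.2/12.8 ≈ 4.3125.
n = log₂(4.3125) ≈ 2.1085 half-lives, so t½ = 22.3/2.1085 ≈ 10.576 minutes.

11 minutes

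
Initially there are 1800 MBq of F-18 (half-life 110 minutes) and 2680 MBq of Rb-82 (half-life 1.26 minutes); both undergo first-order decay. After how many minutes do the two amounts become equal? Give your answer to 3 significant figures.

Set 1800·(1/2)^(t/110) = 2680·(1/2)^(t/1.26).
Taking log₂: log₂(1800/2680) = t·(1/110 − 1/1.26).
log₂(0.67164) = -0.57424; 1/110 − 1/1.26 = -0.78456.
t = -0.57424 / -0.78456 ≈ 0.73192 minutes.

0.732 minutes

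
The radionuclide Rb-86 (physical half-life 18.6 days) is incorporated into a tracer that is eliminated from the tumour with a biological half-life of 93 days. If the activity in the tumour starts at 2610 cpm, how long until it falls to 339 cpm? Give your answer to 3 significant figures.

45.6 days

1/t_eff = 1/t_phys + 1/t_biol = 1/18.6 + 1/93 = 0.064516 per day.
t_eff = 18.6 × 93 / (18.6 + 93) ≈ 15.5 days.
n = log₂(2610/339) ≈ 2.9447; t = 2.9447 × 15.5 ≈ 45.643 days.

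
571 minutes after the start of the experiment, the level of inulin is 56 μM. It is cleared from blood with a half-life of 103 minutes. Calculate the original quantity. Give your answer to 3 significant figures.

Number of half-lives elapsed: n = 571/103 ≈ 5.5437.
A₀ = A × 2^n = 56 × 2^5.5437 = 56 × 46.646 ≈ 2612.2 μM.

2610 μM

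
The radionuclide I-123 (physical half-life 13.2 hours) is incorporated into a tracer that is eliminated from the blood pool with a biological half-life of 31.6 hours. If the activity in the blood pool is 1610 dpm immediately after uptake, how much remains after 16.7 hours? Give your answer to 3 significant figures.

464 dpm

1/t_eff = 1/t_phys + 1/t_biol = 1/13.2 + 1/31.6 = 0.1074 per hour.
t_eff = 13.2 × 31.6 / (13.2 + 31.6) ≈ 9.3107 hours.
Remaining = 1610 × (1/2)^(16.7/9.3107) = 1610 × (1/2)^1.7936 ≈ 464.4 dpm.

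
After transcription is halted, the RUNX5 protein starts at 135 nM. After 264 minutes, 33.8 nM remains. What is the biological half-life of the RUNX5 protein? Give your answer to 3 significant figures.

132 minutes

A/A₀ = 33.8/135 ≈ 0.25037.
n = log₂(3.9941) ≈ 1.9979 half-lives elapsed in 264 minutes.
t½ = 264/1.9979 ≈ 132.14 minutes.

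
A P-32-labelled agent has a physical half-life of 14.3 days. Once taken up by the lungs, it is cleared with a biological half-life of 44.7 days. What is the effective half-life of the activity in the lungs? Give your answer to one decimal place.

10.8 days

1/t_eff = 1/t_phys + 1/t_biol = 1/14.3 + 1/44.7 = 0.092301 per day.
t_eff = 14.3 × 44.7 / (14.3 + 44.7) ≈ 10.834 days.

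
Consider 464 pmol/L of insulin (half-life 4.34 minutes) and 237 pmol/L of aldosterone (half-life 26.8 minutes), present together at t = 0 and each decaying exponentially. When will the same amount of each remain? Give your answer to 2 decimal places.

5.02 minutes

Set 464·(1/2)^(t/4.34) = 237·(1/2)^(t/26.8).
Taking log₂: log₂(464/237) = t·(1/4.34 − 1/26.8).
log₂(1.9578) = 0.96924; 1/4.34 − 1/26.8 = 0.1931.
t = 0.96924 / 0.1931 ≈ 5.0193 minutes.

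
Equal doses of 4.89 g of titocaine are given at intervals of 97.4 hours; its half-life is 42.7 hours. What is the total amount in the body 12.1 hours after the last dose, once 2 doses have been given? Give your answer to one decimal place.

The 2 doses were given 109.5, 12.1 hours ago.
Total = 4.89·(1/2)^(109.5/42.7) + 4.89·(1/2)^(12.1/42.7)
      = 0.8267 + 4.018 ≈ 4.8447 g.

4.8 g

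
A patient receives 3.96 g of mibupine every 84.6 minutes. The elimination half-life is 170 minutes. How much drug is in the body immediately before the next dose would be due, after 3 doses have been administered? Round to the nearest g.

The 3 doses were given 253.8, 169.2, 84.6 minutes ago.
Total = 3.96·(1/2)^(253.8/170) + 3.96·(1/2)^(169.2/170) + 3.96·(1/2)^(84.6/170)
      = 1.4069 + 1.9865 + 2.8047 ≈ 6.1981 g.

6 g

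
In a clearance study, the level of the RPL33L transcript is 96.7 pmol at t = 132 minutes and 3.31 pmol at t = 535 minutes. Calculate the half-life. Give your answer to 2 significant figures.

83 minutes

Over Δt = 535 − 132 = 403 minutes, the level fell by a factor of 96.7/3.31 ≈ 29.215.
n = log₂(29.215) ≈ 4.8686 half-lives, so t½ = 403/4.8686 ≈ 82.775 minutes.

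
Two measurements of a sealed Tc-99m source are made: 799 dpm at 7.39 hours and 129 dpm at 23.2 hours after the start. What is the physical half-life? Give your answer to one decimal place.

Over Δt = 23.2 − 7.39 = 15.81 hours, the level fell by a factor of 799/129 ≈ 6.1938.
n = log₂(6.1938) ≈ 2.6308 half-lives, so t½ = 15.81/2.6308 ≈ 6.0095 hours.

6.0 hours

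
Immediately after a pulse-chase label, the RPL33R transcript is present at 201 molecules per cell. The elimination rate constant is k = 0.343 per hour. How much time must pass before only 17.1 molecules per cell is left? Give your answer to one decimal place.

7.2 hours

t½ = ln 2 / k = 0.69315 / 0.343 ≈ 2.0208 hours.
Fraction remaining = 17.1/201 ≈ 0.085075.
n = log₂(201/17.1) = ln(11.754)/ln 2 ≈ 3.5551 half-lives.
t = n × t½ = 3.5551 × 2.0208 ≈ 7.1843 hours.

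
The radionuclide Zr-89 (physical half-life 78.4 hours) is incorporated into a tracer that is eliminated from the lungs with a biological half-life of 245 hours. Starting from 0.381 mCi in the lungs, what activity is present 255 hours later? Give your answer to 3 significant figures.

1/t_eff = 1/t_phys + 1/t_biol = 1/78.4 + 1/245 = 0.016837 per hour.
t_eff = 78.4 × 245 / (78.4 + 245) ≈ 59.394 hours.
Remaining = 0.381 × (1/2)^(255/59.394) = 0.381 × (1/2)^4.2934 ≈ 0.019431 mCi.

0.0194 mCi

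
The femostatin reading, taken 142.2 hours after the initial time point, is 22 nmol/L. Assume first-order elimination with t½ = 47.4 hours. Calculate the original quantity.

Number of half-lives elapsed: n = 142.2/47.4 ≈ 3.
A₀ = A × 2^n = 22 × 2^3 = 22 × 8 ≈ 176 nmol/L.

176 nmol/L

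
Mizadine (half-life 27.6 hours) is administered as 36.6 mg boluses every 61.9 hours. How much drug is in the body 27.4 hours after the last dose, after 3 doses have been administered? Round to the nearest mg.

The 3 doses were given 151.2, 89.3, 27.4 hours ago.
Total = 36.6·(1/2)^(151.2/27.6) + 36.6·(1/2)^(89.3/27.6) + 36.6·(1/2)^(27.4/27.6)
      = 0.82103 + 3.8859 + 18.392 ≈ 23.099 mg.

23 mg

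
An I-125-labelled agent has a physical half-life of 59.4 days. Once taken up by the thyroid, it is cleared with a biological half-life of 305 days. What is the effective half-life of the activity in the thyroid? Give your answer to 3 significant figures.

49.7 days

1/t_eff = 1/t_phys + 1/t_biol = 1/59.4 + 1/305 = 0.020114 per day.
t_eff = 59.4 × 305 / (59.4 + 305) ≈ 49.717 days.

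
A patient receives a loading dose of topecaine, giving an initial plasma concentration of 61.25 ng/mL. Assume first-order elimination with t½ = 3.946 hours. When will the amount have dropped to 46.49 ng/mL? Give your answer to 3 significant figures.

1.57 hours

Fraction remaining = 46.49/61.25 ≈ 0.75902.
n = log₂(61.25/46.49) = ln(1.3175)/ln 2 ≈ 0.39779 half-lives.
t = n × t½ = 0.39779 × 3.946 ≈ 1.5697 hours.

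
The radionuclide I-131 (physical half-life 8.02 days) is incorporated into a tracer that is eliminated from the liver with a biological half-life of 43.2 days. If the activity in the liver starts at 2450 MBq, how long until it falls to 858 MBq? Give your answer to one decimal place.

10.2 days

1/t_eff = 1/t_phys + 1/t_biol = 1/8.02 + 1/43.2 = 0.14784 per day.
t_eff = 8.02 × 43.2 / (8.02 + 43.2) ≈ 6.7642 days.
n = log₂(2450/858) ≈ 1.5137; t = 1.5137 × 6.7642 ≈ 10.239 days.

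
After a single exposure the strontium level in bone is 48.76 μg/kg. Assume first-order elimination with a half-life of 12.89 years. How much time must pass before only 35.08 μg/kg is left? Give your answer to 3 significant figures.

6.12 years

Fraction remaining = 35.08/48.76 ≈ 0.71944.
n = log₂(48.76/35.08) = ln(1.39)/ln 2 ≈ 0.47505 half-lives.
t = n × t½ = 0.47505 × 12.89 ≈ 6.1234 years.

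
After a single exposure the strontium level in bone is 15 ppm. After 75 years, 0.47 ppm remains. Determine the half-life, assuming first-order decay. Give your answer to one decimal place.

A/A₀ = 0.47/15 ≈ 0.031333.
n = log₂(31.915) ≈ 4.9962 half-lives elapsed in 75 years.
t½ = 75/4.9962 ≈ 15.012 years.

15.0 years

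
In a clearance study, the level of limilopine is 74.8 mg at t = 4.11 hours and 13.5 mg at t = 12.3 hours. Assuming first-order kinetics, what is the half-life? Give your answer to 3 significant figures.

Over Δt = 12.3 − 4.11 = 8.19 hours, the level fell by a factor of 74.8/13.5 ≈ 5.5407.
n = log₂(5.5407) ≈ 2.4701 half-lives, so t½ = 8.19/2.4701 ≈ 3.3157 hours.

3.32 hours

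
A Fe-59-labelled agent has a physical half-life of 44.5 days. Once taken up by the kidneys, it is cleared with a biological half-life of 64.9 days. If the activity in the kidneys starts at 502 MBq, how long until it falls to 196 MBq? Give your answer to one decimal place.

1/t_eff = 1/t_phys + 1/t_biol = 1/44.5 + 1/64.9 = 0.03788 per day.
t_eff = 44.5 × 64.9 / (44.5 + 64.9) ≈ 26.399 days.
n = log₂(502/196) ≈ 1.3568; t = 1.3568 × 26.399 ≈ 35.819 days.

35.8 days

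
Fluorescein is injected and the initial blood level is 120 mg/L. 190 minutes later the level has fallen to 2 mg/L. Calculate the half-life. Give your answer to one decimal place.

A/A₀ = 2/120 ≈ 0.016667.
n = log₂(60) ≈ 5.9069 half-lives elapsed in 190 minutes.
t½ = 190/5.9069 ≈ 32.166 minutes.

32.2 minutes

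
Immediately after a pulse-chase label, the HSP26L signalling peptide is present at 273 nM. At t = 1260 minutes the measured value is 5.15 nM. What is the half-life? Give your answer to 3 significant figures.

A/A₀ = 5.15/273 ≈ 0.018864.
n = log₂(53.01) ≈ 5.7282 half-lives elapsed in 1260 minutes.
t½ = 1260/5.7282 ≈ 219.96 minutes.

220 minutes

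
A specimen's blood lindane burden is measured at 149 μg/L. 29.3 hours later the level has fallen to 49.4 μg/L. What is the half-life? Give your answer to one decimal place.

18.4 hours

A/A₀ = 49.4/149 ≈ 0.33154.
n = log₂(3.0162) ≈ 1.5927 half-lives elapsed in 29.3 hours.
t½ = 29.3/1.5927 ≈ 18.396 hours.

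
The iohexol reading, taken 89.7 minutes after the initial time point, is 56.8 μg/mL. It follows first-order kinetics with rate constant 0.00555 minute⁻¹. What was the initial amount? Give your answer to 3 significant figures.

t½ = ln 2 / λ = 0.69315 / 0.00555 ≈ 124.89 minutes.
Number of half-lives elapsed: n = 89.7/124.89 ≈ 0.71822.
A₀ = A × 2^n = 56.8 × 2^0.71822 = 56.8 × 1.6452 ≈ 93.445 μg/mL.

93.4 μg/mL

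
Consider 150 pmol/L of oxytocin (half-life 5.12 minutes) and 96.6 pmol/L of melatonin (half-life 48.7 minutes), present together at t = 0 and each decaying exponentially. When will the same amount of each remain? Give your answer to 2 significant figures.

3.6 minutes

Set 150·(1/2)^(t/5.12) = 96.6·(1/2)^(t/48.7).
Taking log₂: log₂(150/96.6) = t·(1/5.12 − 1/48.7).
log₂(1.5528) = 0.63487; 1/5.12 − 1/48.7 = 0.17478.
t = 0.63487 / 0.17478 ≈ 3.6324 minutes.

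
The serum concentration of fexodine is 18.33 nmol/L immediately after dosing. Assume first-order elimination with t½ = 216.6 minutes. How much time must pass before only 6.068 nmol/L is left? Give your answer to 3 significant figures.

345 minutes

Fraction remaining = 6.068/18.33 ≈ 0.33104.
n = log₂(18.33/6.068) = ln(3.0208)/ln 2 ≈ 1.5949 half-lives.
t = n × t½ = 1.5949 × 216.6 ≈ 345.46 minutes.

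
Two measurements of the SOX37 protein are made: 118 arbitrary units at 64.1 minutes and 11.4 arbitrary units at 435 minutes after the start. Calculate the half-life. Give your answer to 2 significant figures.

Over Δt = 435 − 64.1 = 370.9 minutes, the level fell by a factor of 118/11.4 ≈ 10.351.
n = log₂(10.351) ≈ 3.3717 half-lives, so t½ = 370.9/3.3717 ≈ 110 minutes.

110 minutes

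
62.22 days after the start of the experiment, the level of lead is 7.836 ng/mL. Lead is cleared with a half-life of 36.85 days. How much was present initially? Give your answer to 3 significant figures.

Number of half-lives elapsed: n = 62.22/36.85 ≈ 1.6885.
A₀ = A × 2^n = 7.836 × 2^1.6885 = 7.836 × 3.2231 ≈ 25.257 ng/mL.

25.3 ng/mL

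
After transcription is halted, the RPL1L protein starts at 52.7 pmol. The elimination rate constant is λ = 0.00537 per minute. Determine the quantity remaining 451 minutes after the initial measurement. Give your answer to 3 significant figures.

t½ = ln 2 / λ = 0.69315 / 0.00537 ≈ 129.08 minutes.
Number of half-lives: n = 451/129.08 ≈ 3.494.
Remaining = 52.7 × (1/2)^3.494 = 52.7 × 0.088755 ≈ 4.6774 pmol.

4.68 pmol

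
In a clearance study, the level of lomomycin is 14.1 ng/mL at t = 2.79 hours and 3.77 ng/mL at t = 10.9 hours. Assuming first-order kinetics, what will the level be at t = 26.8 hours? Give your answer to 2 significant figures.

Over Δt = 10.9 − 2.79 = 8.11 hours, the level fell by a factor of 14.1/3.77 ≈ 3.7401.
n = log₂(3.7401) ≈ 1.9031 half-lives, so t½ = 8.11/1.9031 ≈ 4.2616 hours.
From t = 10.9 to t = 26.8: 3.77 × (1/2)^((26.8−10.9)/4.2616) ≈ 0.28392 ng/mL.

0.28 ng/mL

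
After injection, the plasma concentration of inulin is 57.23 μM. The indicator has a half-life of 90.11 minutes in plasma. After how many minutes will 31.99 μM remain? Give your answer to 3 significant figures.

75.6 minutes

Fraction remaining = 31.99/57.23 ≈ 0.55897.
n = log₂(57.23/31.99) = ln(1.789)/ln 2 ≈ 0.83915 half-lives.
t = n × t½ = 0.83915 × 90.11 ≈ 75.616 minutes.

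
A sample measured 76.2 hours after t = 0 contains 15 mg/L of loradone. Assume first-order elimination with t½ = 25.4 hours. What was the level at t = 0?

Number of half-lives elapsed: n = 76.2/25.4 ≈ 3.
A₀ = A × 2^n = 15 × 2^3 = 15 × 8 ≈ 120 mg/L.

120 mg/L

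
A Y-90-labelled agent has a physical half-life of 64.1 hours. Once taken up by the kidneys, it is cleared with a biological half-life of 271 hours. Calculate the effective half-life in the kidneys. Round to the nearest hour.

52 hours

1/t_eff = 1/t_phys + 1/t_biol = 1/64.1 + 1/271 = 0.019291 per hour.
t_eff = 64.1 × 271 / (64.1 + 271) ≈ 51.839 hours.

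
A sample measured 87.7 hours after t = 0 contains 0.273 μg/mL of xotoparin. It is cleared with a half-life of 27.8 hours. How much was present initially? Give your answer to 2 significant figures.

Number of half-lives elapsed: n = 87.7/27.8 ≈ 3.1547.
A₀ = A × 2^n = 0.273 × 2^3.1547 = 0.273 × 8.9054 ≈ 2.4312 μg/mL.

2.4 μg/mL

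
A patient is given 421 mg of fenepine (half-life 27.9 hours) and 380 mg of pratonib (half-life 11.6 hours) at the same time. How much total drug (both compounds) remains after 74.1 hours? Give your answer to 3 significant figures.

71.3 mg

fenepine: 421 × (1/2)^(74.1/27.9) = 421 × (1/2)^2.6559 ≈ 66.799 mg.
pratonib: 380 × (1/2)^(74.1/11.6) = 380 × (1/2)^6.3879 ≈ 4.5376 mg.
Total = 66.799 + 4.5376 ≈ 71.337 mg.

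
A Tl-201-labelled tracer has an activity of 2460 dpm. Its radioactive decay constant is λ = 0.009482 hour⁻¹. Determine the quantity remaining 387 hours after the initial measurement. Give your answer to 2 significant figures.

t½ = ln 2 / λ = 0.69315 / 0.009482 ≈ 73.101 hours.
Number of half-lives: n = 387/73.101 ≈ 5.294.
Remaining = 2460 × (1/2)^5.294 = 2460 × 0.025488 ≈ 62.701 dpm.

63 dpm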